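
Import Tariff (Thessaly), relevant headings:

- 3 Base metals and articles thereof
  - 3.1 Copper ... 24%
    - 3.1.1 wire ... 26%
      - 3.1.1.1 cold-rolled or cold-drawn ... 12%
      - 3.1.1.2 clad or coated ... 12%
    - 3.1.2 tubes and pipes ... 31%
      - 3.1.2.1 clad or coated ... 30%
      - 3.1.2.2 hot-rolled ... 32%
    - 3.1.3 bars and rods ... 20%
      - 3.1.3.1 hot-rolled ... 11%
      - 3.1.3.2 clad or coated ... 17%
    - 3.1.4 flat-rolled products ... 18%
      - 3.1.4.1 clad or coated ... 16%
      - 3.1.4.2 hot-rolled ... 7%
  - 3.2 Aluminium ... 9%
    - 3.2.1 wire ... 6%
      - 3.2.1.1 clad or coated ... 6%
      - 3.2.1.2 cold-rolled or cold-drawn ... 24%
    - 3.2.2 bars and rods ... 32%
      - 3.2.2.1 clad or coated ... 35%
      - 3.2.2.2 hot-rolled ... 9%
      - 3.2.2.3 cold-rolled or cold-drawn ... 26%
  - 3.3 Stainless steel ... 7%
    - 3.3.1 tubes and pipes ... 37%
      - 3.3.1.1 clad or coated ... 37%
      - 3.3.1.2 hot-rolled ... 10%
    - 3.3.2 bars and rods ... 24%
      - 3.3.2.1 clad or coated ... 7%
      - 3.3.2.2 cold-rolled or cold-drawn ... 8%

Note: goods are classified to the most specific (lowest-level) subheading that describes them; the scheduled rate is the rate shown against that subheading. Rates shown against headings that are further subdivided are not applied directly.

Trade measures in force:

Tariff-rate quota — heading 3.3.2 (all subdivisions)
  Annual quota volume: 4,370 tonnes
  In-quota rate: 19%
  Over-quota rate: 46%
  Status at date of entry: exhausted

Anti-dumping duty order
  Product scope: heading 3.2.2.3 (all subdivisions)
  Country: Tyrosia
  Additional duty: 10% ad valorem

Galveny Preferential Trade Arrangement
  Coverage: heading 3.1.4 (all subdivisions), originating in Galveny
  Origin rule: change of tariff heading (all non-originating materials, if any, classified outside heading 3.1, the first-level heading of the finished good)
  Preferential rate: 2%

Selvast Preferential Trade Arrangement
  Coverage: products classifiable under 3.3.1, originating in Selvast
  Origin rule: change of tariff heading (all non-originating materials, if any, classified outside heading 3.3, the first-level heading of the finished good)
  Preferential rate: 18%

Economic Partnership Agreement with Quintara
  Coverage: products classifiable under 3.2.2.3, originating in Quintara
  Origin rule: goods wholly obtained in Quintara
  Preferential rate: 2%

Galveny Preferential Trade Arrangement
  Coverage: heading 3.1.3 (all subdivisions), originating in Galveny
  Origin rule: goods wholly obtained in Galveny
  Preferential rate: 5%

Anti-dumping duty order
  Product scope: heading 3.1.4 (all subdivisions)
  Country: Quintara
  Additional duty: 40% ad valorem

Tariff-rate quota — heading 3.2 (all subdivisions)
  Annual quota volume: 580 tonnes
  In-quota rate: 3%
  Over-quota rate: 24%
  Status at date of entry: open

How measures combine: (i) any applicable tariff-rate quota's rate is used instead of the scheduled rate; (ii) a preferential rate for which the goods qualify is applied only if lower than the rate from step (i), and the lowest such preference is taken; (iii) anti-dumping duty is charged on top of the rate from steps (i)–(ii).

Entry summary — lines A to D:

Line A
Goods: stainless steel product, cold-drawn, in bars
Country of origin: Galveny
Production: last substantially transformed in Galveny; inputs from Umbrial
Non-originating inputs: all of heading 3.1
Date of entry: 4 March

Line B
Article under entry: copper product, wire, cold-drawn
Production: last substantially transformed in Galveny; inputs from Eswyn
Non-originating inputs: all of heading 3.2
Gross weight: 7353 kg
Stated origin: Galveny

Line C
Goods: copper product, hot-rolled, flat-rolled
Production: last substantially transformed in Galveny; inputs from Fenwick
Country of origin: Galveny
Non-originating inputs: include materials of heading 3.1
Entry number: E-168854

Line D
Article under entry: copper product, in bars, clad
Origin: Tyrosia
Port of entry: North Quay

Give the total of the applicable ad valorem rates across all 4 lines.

82%

Line A: stainless steel → 3.3; in bars → 3.3.2; cold-drawn → 3.3.2.2. Scheduled 8%. quota on 3.3.2 exhausted → over-quota 46%; Galveny agreement on 3.1.4: 3.3.2.2 not covered; Galveny agreement on 3.1.3: 3.3.2.2 not covered. → 46%.
Line B: copper → 3.1; wire → 3.1.1; cold-drawn → 3.1.1.1. Scheduled 12%. Galveny agreement on 3.1.4: 3.1.1.1 not covered; Galveny agreement on 3.1.3: 3.1.1.1 not covered. → 12%.
Line C: copper → 3.1; flat-rolled → 3.1.4; hot-rolled → 3.1.4.2. Scheduled 7%. Galveny agreement on 3.1.4: CTH not met; Galveny agreement on 3.1.3: 3.1.4.2 not covered. → 7%.
Line D: copper → 3.1; in bars → 3.1.3; clad → 3.1.3.2. Scheduled 17%. No special measure applies. → 17%.
Sum: 46% + 12% + 7% + 17% = 82%.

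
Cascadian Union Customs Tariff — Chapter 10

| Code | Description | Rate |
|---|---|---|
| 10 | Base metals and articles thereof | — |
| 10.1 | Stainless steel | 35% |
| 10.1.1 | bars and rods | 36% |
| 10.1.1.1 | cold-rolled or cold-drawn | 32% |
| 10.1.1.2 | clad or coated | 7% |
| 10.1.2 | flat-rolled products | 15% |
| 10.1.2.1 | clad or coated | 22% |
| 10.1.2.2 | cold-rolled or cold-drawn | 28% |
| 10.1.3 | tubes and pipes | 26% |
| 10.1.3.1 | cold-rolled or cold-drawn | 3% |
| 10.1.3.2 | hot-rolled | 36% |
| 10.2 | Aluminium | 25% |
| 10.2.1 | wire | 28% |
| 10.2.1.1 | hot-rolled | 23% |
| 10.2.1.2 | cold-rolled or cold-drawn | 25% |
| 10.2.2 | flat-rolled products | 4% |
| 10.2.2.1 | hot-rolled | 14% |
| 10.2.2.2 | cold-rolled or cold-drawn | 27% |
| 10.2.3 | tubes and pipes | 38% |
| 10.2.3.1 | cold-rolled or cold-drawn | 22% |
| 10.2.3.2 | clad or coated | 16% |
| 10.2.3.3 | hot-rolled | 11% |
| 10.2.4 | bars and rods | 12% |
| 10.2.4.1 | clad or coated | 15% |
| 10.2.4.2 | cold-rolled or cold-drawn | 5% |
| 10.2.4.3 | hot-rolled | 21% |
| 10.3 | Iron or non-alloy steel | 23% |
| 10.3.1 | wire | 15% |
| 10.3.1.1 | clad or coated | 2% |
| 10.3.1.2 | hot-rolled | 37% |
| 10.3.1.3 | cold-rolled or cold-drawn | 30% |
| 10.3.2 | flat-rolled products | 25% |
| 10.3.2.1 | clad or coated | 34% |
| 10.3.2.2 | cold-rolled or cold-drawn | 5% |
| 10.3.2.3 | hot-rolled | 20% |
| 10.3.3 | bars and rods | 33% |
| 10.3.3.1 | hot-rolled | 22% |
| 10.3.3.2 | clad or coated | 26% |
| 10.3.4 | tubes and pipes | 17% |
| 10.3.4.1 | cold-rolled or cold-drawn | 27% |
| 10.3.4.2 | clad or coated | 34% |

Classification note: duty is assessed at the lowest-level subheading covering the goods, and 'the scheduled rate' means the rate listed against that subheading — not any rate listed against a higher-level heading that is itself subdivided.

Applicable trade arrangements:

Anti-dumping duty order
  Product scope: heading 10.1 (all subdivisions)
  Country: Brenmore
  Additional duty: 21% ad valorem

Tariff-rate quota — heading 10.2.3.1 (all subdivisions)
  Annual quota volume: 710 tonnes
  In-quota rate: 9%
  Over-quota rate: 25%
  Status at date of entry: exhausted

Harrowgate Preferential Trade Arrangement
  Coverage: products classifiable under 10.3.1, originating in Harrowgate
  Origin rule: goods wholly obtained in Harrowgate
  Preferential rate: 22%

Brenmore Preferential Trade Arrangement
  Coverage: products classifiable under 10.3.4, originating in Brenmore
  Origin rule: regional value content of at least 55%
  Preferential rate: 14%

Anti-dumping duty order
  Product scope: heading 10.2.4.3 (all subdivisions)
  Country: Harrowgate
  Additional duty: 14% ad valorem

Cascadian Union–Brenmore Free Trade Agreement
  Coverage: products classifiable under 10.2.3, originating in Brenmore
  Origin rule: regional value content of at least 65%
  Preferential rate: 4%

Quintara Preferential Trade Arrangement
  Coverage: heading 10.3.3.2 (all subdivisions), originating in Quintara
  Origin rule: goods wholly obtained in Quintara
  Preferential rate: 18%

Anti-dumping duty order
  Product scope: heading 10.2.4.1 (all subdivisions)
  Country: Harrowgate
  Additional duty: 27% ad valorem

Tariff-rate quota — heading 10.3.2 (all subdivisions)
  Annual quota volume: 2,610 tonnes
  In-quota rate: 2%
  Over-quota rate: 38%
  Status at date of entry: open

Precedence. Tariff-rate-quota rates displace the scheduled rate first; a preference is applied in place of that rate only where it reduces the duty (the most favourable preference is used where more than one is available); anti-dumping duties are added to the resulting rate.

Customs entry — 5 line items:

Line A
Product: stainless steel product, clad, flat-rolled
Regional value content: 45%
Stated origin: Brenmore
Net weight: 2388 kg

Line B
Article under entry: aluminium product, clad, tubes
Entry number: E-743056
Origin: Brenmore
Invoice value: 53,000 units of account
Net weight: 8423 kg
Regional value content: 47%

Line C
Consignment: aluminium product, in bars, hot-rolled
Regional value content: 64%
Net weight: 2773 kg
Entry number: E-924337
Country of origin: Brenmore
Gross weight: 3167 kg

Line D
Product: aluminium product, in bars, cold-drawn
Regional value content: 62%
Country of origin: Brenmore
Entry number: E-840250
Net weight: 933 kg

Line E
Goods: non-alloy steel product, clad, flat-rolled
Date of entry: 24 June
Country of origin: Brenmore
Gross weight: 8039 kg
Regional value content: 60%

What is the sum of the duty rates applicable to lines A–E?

87%

Line A: stainless steel → 10.1; flat-rolled → 10.1.2; clad → 10.1.2.1. Scheduled 22%. Brenmore agreement on 10.3.4: 10.1.2.1 not covered; Brenmore agreement on 10.2.3: 10.1.2.1 not covered; anti-dumping (Brenmore, 10.1): +21%; total 22% + 21% = 43%. → 43%.
Line B: aluminium → 10.2; tubes → 10.2.3; clad → 10.2.3.2. Scheduled 16%. Brenmore agreement on 10.3.4: 10.2.3.2 not covered; Brenmore agreement on 10.2.3: RVC < 65%. → 16%.
Line C: aluminium → 10.2; in bars → 10.2.4; hot-rolled → 10.2.4.3. Scheduled 21%. Brenmore agreement on 10.3.4: 10.2.4.3 not covered; Brenmore agreement on 10.2.3: 10.2.4.3 not covered. → 21%.
Line D: aluminium → 10.2; in bars → 10.2.4; cold-drawn → 10.2.4.2. Scheduled 5%. Brenmore agreement on 10.3.4: 10.2.4.2 not covered; Brenmore agreement on 10.2.3: 10.2.4.2 not covered. → 5%.
Line E: non-alloy steel → 10.3; flat-rolled → 10.3.2; clad → 10.3.2.1. Scheduled 34%. quota on 10.3.2 open → in-quota 2%; Brenmore agreement on 10.3.4: 10.3.2.1 not covered; Brenmore agreement on 10.2.3: 10.3.2.1 not covered. → 2%.
Sum: 43% + 16% + 21% + 5% + 2% = 87%.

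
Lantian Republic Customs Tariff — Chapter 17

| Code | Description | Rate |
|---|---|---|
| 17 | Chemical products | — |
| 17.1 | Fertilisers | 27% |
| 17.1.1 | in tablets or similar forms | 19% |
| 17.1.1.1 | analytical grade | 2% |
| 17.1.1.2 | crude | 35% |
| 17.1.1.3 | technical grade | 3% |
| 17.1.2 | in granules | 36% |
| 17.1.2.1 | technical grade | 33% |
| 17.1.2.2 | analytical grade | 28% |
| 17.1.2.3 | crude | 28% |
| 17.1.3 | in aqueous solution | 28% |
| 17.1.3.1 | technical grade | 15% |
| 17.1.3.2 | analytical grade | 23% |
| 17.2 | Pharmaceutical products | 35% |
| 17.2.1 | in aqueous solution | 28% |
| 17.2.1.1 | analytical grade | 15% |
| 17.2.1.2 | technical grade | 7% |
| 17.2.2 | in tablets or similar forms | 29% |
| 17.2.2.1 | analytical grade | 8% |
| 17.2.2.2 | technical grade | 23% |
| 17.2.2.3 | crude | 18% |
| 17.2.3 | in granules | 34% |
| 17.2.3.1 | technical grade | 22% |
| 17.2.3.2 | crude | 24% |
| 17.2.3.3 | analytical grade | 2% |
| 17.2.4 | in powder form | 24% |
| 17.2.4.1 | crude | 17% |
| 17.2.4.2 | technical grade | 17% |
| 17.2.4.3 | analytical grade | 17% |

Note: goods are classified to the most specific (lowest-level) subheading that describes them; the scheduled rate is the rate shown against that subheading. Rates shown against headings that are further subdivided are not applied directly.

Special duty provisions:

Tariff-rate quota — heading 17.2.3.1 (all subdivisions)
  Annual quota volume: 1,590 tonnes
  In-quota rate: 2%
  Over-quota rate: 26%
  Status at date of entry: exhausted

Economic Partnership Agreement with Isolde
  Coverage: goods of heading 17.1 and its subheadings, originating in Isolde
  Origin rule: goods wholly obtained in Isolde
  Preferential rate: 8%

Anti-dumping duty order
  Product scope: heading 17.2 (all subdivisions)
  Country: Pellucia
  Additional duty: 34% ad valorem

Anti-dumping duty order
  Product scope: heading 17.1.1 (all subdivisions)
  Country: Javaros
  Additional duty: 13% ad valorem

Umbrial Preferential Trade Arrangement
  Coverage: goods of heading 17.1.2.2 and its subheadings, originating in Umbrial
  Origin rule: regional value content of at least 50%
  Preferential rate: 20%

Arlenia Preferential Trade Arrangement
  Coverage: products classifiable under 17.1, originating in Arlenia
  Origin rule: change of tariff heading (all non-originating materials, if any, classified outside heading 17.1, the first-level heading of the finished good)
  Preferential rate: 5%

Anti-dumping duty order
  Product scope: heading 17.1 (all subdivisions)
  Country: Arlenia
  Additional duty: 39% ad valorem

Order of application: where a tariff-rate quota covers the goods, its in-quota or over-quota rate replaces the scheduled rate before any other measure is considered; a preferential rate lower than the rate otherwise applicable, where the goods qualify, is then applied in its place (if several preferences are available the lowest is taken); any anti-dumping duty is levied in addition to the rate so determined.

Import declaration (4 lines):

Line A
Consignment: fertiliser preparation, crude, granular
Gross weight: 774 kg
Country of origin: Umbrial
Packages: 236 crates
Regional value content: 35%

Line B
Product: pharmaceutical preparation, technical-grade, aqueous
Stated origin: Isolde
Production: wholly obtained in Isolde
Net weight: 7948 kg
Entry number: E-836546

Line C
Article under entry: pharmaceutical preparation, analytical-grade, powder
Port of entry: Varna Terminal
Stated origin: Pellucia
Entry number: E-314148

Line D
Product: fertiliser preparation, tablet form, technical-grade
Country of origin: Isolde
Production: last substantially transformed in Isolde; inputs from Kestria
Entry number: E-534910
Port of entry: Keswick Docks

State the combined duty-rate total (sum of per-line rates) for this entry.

89%

Line A: fertiliser → 17.1; granular → 17.1.2; crude → 17.1.2.3. Scheduled 28%. Umbrial agreement on 17.1.2.2: 17.1.2.3 not covered. → 28%.
Line B: pharmaceutical → 17.2; aqueous → 17.2.1; technical-grade → 17.2.1.2. Scheduled 7%. Isolde agreement on 17.1: 17.2.1.2 not covered. → 7%.
Line C: pharmaceutical → 17.2; powder → 17.2.4; analytical-grade → 17.2.4.3. Scheduled 17%. anti-dumping (Pellucia, 17.2): +34%; total 17% + 34% = 51%. → 51%.
Line D: fertiliser → 17.1; tablet form → 17.1.1; technical-grade → 17.1.1.3. Scheduled 3%. Isolde agreement on 17.1: not wholly obtained. → 3%.
Sum: 28% + 7% + 51% + 3% = 89%.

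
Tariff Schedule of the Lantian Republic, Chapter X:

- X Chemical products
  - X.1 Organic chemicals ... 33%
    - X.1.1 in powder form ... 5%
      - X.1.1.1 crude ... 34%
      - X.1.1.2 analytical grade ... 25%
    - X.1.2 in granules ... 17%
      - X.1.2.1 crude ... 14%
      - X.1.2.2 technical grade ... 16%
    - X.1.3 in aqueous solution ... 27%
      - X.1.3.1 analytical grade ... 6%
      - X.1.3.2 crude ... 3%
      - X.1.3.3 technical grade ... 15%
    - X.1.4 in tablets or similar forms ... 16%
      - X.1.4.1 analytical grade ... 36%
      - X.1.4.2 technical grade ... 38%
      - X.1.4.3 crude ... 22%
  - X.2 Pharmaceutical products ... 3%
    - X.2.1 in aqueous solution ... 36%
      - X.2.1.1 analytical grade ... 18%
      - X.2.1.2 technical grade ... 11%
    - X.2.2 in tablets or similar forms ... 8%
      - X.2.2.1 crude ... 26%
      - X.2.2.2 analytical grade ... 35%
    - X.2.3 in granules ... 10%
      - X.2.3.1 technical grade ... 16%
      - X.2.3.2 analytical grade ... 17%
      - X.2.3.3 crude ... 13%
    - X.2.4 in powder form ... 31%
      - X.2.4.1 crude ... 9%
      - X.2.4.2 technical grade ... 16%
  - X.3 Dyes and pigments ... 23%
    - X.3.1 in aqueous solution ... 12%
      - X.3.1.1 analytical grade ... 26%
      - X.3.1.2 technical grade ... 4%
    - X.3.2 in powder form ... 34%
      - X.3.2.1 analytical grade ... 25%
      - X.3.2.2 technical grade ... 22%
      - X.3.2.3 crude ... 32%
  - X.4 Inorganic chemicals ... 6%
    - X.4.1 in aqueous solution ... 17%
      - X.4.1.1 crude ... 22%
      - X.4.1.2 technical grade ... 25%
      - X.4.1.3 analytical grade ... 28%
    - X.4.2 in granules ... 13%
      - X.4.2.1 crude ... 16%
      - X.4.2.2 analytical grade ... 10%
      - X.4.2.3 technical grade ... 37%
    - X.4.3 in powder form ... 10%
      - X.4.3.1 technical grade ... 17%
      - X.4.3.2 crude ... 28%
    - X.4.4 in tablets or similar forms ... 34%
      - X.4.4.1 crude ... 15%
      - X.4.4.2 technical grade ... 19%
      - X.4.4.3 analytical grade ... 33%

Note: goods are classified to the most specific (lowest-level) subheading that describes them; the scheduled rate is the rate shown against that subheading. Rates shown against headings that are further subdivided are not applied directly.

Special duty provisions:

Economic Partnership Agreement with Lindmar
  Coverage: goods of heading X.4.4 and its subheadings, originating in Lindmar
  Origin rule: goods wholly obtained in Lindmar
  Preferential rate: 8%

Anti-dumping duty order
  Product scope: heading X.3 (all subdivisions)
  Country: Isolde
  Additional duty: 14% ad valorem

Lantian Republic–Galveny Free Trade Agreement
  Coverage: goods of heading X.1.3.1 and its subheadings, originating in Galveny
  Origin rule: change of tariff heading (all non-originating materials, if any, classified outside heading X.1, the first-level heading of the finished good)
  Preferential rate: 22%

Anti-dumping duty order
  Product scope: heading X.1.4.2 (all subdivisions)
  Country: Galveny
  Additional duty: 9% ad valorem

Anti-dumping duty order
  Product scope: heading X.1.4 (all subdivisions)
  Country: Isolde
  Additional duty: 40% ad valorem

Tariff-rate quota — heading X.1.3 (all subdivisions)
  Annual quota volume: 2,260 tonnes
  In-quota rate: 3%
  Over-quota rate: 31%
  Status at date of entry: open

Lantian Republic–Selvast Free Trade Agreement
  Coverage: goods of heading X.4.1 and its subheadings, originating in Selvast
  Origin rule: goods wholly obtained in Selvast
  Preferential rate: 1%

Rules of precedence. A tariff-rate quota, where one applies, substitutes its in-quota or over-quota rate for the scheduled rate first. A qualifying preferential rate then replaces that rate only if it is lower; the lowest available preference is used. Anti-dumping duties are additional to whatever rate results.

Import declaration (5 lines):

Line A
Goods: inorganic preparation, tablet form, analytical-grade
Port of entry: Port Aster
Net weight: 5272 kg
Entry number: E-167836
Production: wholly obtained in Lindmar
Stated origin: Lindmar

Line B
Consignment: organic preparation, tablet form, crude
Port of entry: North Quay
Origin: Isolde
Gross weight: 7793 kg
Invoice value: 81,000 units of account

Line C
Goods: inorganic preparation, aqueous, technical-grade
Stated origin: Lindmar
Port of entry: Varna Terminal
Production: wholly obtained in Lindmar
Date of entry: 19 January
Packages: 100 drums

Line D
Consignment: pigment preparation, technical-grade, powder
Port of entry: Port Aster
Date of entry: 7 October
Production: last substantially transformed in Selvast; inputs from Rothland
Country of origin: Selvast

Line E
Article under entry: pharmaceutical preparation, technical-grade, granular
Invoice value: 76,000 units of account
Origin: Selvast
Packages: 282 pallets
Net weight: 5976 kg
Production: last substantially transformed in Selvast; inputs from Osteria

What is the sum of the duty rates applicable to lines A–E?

Line A: inorganic → X.4; tablet form → X.4.4; analytical-grade → X.4.4.3. Scheduled 33%. Lindmar agreement on X.4.4: wholly obtained → 8% available; preferential 8%. → 8%.
Line B: organic → X.1; tablet form → X.1.4; crude → X.1.4.3. Scheduled 22%. anti-dumping (Isolde, X.1.4): +40%; total 22% + 40% = 62%. → 62%.
Line C: inorganic → X.4; aqueous → X.4.1; technical-grade → X.4.1.2. Scheduled 25%. Lindmar agreement on X.4.4: X.4.1.2 not covered. → 25%.
Line D: pigment → X.3; powder → X.3.2; technical-grade → X.3.2.2. Scheduled 22%. Selvast agreement on X.4.1: X.3.2.2 not covered. → 22%.
Line E: pharmaceutical → X.2; granular → X.2.3; technical-grade → X.2.3.1. Scheduled 16%. Selvast agreement on X.4.1: X.2.3.1 not covered. → 16%.
Sum: 8% + 62% + 25% + 22% + 16% = 133%.

133%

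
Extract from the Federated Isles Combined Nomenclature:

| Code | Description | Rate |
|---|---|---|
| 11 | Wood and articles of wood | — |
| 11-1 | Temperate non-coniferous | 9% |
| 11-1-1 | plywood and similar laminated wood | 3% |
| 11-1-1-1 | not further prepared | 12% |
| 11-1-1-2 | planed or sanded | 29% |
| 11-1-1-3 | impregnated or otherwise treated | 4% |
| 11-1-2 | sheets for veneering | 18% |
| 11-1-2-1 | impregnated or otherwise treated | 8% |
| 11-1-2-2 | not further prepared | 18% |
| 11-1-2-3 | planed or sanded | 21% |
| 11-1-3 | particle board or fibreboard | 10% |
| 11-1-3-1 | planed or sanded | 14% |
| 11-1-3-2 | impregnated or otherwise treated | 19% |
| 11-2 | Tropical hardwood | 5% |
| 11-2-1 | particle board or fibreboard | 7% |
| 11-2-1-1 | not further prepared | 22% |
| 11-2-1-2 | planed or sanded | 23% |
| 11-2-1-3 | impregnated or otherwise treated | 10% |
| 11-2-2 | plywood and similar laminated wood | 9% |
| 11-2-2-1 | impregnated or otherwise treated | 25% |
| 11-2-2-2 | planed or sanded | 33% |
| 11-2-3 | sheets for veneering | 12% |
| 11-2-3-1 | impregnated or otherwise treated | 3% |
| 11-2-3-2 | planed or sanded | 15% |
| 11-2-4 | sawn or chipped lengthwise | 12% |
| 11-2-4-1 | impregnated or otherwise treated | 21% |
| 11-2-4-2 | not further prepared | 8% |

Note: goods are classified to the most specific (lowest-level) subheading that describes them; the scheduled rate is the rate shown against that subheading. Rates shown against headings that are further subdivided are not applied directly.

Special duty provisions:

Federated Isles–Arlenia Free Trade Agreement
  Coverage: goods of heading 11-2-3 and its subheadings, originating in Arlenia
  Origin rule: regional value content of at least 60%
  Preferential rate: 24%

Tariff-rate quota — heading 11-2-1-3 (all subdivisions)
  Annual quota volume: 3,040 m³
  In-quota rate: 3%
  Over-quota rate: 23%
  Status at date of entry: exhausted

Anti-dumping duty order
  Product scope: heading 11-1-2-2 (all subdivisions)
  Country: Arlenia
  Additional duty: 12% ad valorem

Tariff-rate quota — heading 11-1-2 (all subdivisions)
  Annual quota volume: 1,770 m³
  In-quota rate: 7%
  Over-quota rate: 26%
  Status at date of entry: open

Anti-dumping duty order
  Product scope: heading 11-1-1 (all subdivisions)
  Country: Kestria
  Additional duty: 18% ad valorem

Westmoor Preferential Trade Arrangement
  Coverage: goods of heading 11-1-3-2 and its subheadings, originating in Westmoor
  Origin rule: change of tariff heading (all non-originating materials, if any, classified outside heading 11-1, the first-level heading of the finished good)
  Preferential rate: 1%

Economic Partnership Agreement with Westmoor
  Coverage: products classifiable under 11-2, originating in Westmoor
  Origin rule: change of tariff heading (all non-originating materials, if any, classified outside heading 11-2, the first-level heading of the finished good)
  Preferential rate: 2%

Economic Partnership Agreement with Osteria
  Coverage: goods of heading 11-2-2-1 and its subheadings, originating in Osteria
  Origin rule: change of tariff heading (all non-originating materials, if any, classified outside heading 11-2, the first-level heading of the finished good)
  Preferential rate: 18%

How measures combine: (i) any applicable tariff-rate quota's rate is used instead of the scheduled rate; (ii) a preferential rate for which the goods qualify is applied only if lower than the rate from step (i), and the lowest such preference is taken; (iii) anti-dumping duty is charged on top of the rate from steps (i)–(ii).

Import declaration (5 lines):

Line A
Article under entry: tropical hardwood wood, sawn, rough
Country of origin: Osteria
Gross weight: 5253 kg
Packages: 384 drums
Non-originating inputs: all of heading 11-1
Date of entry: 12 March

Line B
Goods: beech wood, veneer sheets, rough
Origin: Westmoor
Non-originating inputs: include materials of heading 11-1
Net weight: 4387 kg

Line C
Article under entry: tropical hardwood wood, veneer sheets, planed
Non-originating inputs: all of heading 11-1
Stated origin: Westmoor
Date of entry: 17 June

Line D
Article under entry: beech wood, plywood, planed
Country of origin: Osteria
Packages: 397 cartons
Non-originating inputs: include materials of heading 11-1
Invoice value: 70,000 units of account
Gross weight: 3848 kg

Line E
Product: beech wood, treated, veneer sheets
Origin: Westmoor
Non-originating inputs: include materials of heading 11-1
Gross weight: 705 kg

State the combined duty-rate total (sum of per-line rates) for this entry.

Line A: tropical hardwood → 11-2; sawn → 11-2-4; rough → 11-2-4-2. Scheduled 8%. Osteria agreement on 11-2-2-1: 11-2-4-2 not covered. → 8%.
Line B: beech → 11-1; veneer sheets → 11-1-2; rough → 11-1-2-2. Scheduled 18%. quota on 11-1-2 open → in-quota 7%; Westmoor agreement on 11-1-3-2: 11-1-2-2 not covered; Westmoor agreement on 11-2: 11-1-2-2 not covered. → 7%.
Line C: tropical hardwood → 11-2; veneer sheets → 11-2-3; planed → 11-2-3-2. Scheduled 15%. Westmoor agreement on 11-1-3-2: 11-2-3-2 not covered; Westmoor agreement on 11-2: CTH met → 2% available; preferential 2%. → 2%.
Line D: beech → 11-1; plywood → 11-1-1; planed → 11-1-1-2. Scheduled 29%. Osteria agreement on 11-2-2-1: 11-1-1-2 not covered. → 29%.
Line E: beech → 11-1; veneer sheets → 11-1-2; treated → 11-1-2-1. Scheduled 8%. quota on 11-1-2 open → in-quota 7%; Westmoor agreement on 11-1-3-2: 11-1-2-1 not covered; Westmoor agreement on 11-2: 11-1-2-1 not covered. → 7%.
Sum: 8% + 7% + 2% + 29% + 7% = 53%.

53%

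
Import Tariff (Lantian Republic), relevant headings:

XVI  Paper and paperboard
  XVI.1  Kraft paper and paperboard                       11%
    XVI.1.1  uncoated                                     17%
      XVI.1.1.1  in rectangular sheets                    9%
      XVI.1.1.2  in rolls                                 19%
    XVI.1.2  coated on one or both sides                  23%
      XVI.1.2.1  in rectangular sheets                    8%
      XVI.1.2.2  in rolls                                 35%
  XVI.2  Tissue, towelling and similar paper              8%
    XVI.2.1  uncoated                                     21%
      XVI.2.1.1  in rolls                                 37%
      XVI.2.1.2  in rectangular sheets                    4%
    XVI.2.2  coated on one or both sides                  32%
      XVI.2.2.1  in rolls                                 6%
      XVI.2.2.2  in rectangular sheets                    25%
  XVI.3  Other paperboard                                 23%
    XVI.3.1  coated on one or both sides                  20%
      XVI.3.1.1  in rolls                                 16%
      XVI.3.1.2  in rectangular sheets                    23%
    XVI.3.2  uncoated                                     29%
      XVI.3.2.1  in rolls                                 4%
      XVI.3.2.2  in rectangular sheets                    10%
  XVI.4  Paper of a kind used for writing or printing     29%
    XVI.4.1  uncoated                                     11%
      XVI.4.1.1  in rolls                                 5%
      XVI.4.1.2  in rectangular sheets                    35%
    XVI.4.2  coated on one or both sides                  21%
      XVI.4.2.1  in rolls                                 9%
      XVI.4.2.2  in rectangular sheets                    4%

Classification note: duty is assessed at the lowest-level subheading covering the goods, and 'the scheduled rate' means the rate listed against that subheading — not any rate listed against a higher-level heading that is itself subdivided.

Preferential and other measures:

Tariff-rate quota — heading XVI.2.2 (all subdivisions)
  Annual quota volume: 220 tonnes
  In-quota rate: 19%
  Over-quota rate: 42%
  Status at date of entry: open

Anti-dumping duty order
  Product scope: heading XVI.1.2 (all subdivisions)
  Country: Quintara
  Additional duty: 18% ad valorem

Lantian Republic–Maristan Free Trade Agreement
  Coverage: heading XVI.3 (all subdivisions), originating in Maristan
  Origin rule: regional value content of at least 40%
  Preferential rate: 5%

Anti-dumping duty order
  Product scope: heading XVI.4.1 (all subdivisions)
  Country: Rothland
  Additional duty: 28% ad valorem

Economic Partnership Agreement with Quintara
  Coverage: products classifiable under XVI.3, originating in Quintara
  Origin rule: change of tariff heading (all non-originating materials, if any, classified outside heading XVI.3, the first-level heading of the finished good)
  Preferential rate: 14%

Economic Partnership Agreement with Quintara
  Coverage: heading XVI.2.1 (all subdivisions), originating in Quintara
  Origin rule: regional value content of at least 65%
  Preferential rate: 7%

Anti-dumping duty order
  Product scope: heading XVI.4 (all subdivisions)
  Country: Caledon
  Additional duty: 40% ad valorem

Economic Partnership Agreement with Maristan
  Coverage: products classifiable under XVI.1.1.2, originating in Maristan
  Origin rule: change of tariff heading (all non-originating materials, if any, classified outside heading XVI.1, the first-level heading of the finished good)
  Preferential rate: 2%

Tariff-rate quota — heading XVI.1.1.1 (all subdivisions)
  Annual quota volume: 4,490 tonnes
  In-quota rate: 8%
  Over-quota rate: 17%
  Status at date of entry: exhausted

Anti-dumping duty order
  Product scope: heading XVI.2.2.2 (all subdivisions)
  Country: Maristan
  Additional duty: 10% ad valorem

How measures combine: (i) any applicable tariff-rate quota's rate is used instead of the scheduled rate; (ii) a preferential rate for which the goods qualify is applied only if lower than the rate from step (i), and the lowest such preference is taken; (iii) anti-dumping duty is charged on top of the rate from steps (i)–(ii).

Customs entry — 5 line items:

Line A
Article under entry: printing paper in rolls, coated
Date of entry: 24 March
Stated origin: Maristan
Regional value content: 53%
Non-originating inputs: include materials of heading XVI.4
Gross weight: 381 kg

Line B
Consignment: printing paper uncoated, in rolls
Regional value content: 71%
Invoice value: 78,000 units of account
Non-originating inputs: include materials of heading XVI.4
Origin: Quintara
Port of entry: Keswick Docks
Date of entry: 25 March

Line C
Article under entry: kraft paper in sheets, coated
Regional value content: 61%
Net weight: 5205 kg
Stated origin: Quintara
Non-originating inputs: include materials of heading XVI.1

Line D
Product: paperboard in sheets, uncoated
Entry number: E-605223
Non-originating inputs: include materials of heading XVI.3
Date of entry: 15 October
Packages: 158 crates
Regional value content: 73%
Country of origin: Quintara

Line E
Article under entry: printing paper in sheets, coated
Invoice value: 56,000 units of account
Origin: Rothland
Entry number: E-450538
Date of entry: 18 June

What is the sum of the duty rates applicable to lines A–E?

Line A: printing paper → XVI.4; coated → XVI.4.2; in rolls → XVI.4.2.1. Scheduled 9%. Maristan agreement on XVI.3: XVI.4.2.1 not covered; Maristan agreement on XVI.1.1.2: XVI.4.2.1 not covered. → 9%.
Line B: printing paper → XVI.4; uncoated → XVI.4.1; in rolls → XVI.4.1.1. Scheduled 5%. Quintara agreement on XVI.3: XVI.4.1.1 not covered; Quintara agreement on XVI.2.1: XVI.4.1.1 not covered. → 5%.
Line C: kraft paper → XVI.1; coated → XVI.1.2; in sheets → XVI.1.2.1. Scheduled 8%. Quintara agreement on XVI.3: XVI.1.2.1 not covered; Quintara agreement on XVI.2.1: XVI.1.2.1 not covered; anti-dumping (Quintara, XVI.1.2): +18%; total 8% + 18% = 26%. → 26%.
Line D: paperboard → XVI.3; uncoated → XVI.3.2; in sheets → XVI.3.2.2. Scheduled 10%. Quintara agreement on XVI.3: CTH not met; Quintara agreement on XVI.2.1: XVI.3.2.2 not covered. → 10%.
Line E: printing paper → XVI.4; coated → XVI.4.2; in sheets → XVI.4.2.2. Scheduled 4%. No special measure applies. → 4%.
Sum: 9% + 5% + 26% + 10% + 4% = 54%.

54%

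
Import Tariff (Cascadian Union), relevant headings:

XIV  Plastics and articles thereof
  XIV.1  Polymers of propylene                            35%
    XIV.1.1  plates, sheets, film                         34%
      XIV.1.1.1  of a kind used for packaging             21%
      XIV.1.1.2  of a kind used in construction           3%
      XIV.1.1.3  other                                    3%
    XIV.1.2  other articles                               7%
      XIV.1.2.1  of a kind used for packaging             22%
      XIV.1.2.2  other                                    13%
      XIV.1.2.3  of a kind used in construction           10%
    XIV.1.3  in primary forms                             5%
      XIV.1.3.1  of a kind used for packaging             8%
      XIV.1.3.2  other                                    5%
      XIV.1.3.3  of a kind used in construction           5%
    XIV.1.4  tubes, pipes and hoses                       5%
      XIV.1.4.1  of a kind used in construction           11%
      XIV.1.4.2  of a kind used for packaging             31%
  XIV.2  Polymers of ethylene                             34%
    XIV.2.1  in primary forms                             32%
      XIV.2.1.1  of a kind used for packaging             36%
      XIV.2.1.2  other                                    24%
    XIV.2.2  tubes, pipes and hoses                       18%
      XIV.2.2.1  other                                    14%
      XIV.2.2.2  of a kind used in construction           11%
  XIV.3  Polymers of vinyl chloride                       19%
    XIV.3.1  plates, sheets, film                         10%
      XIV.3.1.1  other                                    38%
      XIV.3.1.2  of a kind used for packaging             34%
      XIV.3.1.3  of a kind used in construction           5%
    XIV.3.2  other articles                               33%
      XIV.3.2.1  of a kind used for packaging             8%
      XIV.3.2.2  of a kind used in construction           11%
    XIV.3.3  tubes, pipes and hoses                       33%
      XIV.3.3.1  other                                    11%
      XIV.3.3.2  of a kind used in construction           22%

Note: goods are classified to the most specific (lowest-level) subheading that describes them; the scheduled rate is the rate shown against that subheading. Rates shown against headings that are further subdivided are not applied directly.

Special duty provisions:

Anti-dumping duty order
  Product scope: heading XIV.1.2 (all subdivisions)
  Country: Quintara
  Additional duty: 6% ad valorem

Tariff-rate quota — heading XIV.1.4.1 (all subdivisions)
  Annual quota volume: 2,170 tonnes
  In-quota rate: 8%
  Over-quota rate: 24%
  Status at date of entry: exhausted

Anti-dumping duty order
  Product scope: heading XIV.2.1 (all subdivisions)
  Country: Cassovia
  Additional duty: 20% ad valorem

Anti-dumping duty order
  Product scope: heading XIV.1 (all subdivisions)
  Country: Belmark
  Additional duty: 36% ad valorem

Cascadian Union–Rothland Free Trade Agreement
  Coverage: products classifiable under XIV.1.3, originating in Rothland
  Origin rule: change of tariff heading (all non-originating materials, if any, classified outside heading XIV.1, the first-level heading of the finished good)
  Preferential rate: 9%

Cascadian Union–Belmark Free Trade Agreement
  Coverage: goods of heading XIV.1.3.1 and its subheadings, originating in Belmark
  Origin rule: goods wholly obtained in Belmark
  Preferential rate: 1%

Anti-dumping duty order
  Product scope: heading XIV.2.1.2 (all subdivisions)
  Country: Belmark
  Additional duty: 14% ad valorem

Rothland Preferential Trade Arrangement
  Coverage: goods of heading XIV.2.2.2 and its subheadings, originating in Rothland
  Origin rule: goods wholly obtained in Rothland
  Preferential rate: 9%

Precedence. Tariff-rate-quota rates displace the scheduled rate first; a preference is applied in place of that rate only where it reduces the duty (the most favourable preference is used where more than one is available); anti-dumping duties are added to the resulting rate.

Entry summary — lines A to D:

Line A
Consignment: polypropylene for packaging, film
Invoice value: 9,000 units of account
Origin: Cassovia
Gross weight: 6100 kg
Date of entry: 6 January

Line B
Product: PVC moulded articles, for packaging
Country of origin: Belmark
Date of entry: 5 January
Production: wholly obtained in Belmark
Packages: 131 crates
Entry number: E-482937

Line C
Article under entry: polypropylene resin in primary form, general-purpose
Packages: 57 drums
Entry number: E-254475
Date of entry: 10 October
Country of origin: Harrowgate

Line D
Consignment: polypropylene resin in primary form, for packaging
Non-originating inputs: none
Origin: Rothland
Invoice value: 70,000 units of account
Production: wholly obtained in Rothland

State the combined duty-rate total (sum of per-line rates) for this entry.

Line A: polypropylene → XIV.1; film → XIV.1.1; for packaging → XIV.1.1.1. Scheduled 21%. No special measure applies. → 21%.
Line B: PVC → XIV.3; moulded articles → XIV.3.2; for packaging → XIV.3.2.1. Scheduled 8%. Belmark agreement on XIV.1.3.1: XIV.3.2.1 not covered. → 8%.
Line C: polypropylene → XIV.1; resin in primary form → XIV.1.3; general-purpose → XIV.1.3.2. Scheduled 5%. No special measure applies. → 5%.
Line D: polypropylene → XIV.1; resin in primary form → XIV.1.3; for packaging → XIV.1.3.1. Scheduled 8%. Rothland agreement on XIV.1.3: CTH met → 9% available; Rothland agreement on XIV.2.2.2: XIV.1.3.1 not covered; preference 9% not lower than 8% → no reduction. → 8%.
Sum: 21% + 8% + 5% + 8% = 42%.

42%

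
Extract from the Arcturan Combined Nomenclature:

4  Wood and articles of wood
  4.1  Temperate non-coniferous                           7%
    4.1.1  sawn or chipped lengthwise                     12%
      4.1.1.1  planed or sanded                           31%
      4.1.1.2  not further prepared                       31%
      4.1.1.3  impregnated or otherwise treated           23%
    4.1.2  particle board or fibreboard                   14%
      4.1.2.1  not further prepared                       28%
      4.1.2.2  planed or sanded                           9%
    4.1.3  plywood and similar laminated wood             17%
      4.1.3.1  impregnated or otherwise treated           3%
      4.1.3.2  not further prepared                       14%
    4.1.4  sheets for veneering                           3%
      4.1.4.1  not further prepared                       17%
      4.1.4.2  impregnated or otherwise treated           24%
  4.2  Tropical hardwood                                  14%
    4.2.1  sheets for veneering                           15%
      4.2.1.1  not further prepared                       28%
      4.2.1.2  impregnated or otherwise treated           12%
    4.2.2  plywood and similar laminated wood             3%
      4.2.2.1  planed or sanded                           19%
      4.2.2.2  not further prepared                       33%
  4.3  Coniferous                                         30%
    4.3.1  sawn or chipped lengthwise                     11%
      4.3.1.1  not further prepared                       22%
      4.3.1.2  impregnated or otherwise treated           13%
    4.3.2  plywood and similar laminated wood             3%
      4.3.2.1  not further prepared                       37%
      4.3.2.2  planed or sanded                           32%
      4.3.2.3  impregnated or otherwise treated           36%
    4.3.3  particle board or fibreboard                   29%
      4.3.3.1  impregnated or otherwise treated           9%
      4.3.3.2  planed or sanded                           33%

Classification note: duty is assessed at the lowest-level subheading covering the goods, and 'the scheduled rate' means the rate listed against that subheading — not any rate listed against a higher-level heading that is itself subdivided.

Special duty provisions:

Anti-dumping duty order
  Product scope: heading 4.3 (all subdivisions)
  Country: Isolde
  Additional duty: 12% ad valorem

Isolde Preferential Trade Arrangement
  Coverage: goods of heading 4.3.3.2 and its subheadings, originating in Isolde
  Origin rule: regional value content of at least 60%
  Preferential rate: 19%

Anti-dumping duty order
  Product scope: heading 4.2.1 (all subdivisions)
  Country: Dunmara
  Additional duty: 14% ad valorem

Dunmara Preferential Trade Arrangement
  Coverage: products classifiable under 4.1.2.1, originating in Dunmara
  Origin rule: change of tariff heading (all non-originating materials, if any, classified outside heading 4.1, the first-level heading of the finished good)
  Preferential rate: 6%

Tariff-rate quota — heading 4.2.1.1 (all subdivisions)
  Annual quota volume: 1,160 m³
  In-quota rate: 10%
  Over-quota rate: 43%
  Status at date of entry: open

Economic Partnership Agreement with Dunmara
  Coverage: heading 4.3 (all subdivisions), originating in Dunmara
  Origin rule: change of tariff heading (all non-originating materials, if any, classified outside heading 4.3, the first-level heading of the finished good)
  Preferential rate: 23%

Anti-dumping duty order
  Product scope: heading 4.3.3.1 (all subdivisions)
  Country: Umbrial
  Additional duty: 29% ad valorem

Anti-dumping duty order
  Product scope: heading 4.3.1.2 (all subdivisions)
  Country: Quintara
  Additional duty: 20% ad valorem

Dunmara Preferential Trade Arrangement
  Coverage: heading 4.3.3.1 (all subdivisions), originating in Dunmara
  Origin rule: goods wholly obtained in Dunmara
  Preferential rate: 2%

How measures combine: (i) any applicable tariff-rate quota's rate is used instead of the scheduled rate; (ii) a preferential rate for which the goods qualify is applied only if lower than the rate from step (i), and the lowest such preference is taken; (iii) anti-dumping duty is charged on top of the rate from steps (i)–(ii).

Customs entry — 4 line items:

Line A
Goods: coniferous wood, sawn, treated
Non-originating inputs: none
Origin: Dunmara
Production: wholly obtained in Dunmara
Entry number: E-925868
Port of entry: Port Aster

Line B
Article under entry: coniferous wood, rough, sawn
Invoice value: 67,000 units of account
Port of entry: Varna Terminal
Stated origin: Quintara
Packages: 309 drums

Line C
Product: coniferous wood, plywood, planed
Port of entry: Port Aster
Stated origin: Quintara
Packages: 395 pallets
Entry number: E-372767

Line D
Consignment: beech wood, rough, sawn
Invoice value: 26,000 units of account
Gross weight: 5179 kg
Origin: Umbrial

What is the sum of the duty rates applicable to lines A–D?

98%

Line A: coniferous → 4.3; sawn → 4.3.1; treated → 4.3.1.2. Scheduled 13%. Dunmara agreement on 4.1.2.1: 4.3.1.2 not covered; Dunmara agreement on 4.3: CTH met → 23% available; Dunmara agreement on 4.3.3.1: 4.3.1.2 not covered; preference 23% not lower than 13% → no reduction. → 13%.
Line B: coniferous → 4.3; sawn → 4.3.1; rough → 4.3.1.1. Scheduled 22%. No special measure applies. → 22%.
Line C: coniferous → 4.3; plywood → 4.3.2; planed → 4.3.2.2. Scheduled 32%. No special measure applies. → 32%.
Line D: beech → 4.1; sawn → 4.1.1; rough → 4.1.1.2. Scheduled 31%. No special measure applies. → 31%.
Sum: 13% + 22% + 32% + 31% = 98%.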